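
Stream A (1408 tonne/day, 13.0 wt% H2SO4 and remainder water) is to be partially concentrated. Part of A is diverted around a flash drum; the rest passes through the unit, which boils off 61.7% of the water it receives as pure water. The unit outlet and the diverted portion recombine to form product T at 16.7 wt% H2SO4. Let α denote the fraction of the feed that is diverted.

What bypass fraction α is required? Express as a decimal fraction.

0.587

All 1408×0.130 = 183.04 tonne/day of H2SO4 reaches T, so T = 183.04/0.167 = 1096 tonne/day and vapour = 311.95 tonne/day.
The evaporator receives (1−α)·1408 of feed at 0.870 water and removes 0.617 of that water:
0.617×0.870×(1−α)×1408 = 311.95
(1−α) = 311.95/755.8 = 0.4127;  α = 0.5873.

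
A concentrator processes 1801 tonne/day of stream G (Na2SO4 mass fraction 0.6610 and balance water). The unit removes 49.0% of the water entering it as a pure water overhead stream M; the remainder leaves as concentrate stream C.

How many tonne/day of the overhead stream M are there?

299.2 tonne/day

water entering = 1801×0.339 = 610.54 tonne/day; overhead removed = 0.490×610.54 = 299.16 tonne/day.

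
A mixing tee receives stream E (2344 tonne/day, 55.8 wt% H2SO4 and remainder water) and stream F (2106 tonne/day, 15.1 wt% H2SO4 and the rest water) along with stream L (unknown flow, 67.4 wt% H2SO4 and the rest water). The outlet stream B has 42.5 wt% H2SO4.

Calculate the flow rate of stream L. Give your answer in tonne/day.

1065 tonne/day

Let L be the unknown flow. Total out = 4450 + L.
H2SO4 balance: 1626 + 0.674·L = 0.425·(4450 + L)
(0.674 − 0.425)·L = 0.425×4450 − 1626 = 265.29
L = 265.29 / 0.249 = 1065.4 tonne/day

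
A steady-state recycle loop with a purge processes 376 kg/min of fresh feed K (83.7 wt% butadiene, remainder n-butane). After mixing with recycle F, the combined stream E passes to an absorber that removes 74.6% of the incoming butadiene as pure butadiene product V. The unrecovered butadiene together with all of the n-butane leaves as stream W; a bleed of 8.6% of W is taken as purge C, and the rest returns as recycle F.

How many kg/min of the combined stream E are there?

1123 kg/min

n-butane enters only via K and leaves only via the purge: 376×0.163 = 0.086×(n-butane in W), and the absorber passes all n-butane, so n-butane in E = n-butane in W = 712.65 kg/min.
butadiene in E: m_A = 376×0.837 + (1−0.086)·(1−0.746)·m_A, so m_A = 314.71/0.7678 = 409.86 kg/min.
E = 409.86 + 712.65 = 1122.5 kg/min.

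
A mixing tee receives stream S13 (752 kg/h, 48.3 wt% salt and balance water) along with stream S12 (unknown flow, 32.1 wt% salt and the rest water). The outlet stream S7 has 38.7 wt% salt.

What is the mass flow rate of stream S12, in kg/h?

Let S12 be the unknown flow. Total out = 752 + S12.
salt balance: 363.22 + 0.321·S12 = 0.387·(752 + S12)
(0.321 − 0.387)·S12 = 0.387×752 − 363.22 = -72.192
S12 = -72.192 / -0.066 = 1093.8 kg/h

1094 kg/h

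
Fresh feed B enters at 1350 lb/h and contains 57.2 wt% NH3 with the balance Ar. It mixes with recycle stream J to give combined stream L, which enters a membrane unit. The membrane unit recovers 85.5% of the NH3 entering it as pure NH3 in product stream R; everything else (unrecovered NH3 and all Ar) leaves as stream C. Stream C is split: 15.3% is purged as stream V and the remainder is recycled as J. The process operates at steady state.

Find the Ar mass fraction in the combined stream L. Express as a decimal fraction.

Ar enters only via B and leaves only via the purge: 1350×0.428 = 0.153×(Ar in C), and the membrane unit passes all Ar, so Ar in L = Ar in C = 3776.5 lb/h.
NH3 in L: m_A = 1350×0.572 + (1−0.153)·(1−0.855)·m_A, so m_A = 772.2/0.8772 = 880.32 lb/h.
L = 880.32 + 3776.5 = 4656.8 lb/h.
Ar fraction in L = 3776.5/4656.8 = 0.8110.

0.8110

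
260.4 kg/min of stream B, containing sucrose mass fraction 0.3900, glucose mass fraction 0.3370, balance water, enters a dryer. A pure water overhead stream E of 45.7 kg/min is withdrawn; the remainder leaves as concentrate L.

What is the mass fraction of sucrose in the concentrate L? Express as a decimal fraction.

0.4730

sucrose is not removed: 260.4×0.390 = 101.56 kg/min of sucrose enters L.
Concentrate = 260.4 − 45.7 = 214.7 kg/min.
Mass fraction = 101.56/214.7 = 0.4730.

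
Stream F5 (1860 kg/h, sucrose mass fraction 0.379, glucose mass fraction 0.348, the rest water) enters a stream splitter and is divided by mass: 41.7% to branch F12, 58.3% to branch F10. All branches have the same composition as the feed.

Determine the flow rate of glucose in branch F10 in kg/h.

Branch F10 total = 0.583×1860 = 1084.4 kg/h.
glucose in F10 = 0.348×1084.4 = 377.36 kg/h.

377.4 kg/h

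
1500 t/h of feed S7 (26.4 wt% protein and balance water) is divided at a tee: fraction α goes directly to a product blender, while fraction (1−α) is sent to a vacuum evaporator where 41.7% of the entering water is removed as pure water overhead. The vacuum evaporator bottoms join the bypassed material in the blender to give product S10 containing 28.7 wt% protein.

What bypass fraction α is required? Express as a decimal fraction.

0.739

All 1500×0.264 = 396 t/h of protein reaches S10, so S10 = 396/0.287 = 1379.8 t/h and vapour = 120.21 t/h.
The evaporator receives (1−α)·1500 of feed at 0.736 water and removes 0.417 of that water:
0.417×0.736×(1−α)×1500 = 120.21
(1−α) = 120.21/460.37 = 0.2611;  α = 0.7389.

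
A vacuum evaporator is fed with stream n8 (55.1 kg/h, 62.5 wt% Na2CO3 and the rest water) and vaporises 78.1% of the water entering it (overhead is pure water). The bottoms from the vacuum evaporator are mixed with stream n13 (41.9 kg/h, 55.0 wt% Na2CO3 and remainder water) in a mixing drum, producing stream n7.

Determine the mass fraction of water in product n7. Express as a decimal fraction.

Vapour removed = 0.781×0.375×55.1 = 16.137 kg/h; concentrate = 38.963 kg/h.
water reaching the mixer = 4.5251 (from concentrate) + 41.9×0.450 = 23.38 kg/h.
Product flow = 38.963 + 41.9 = 80.863 kg/h; water fraction = 0.289.

0.289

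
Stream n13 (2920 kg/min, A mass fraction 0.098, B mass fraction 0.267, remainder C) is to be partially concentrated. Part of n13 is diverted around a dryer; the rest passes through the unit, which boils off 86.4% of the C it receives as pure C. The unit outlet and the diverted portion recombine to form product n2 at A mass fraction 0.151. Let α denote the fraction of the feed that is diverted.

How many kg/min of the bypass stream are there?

All 2920×0.098 = 286.16 kg/min of A reaches n2, so n2 = 286.16/0.151 = 1895.1 kg/min and vapour = 1024.9 kg/min.
The evaporator receives (1−α)·2920 of feed at 0.635 C and removes 0.864 of that C:
0.864×0.635×(1−α)×2920 = 1024.9
(1−α) = 1024.9/1602 = 0.6398;  α = 0.3602.
Bypass flow = 0.3602×2920 = 1051.9 kg/min.

1052 kg/min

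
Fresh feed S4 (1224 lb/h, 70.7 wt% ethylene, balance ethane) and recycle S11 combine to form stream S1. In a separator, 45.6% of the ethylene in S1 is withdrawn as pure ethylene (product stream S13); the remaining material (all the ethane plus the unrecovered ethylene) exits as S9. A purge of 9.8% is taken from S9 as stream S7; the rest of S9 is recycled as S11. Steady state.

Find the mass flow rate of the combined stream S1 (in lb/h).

5359 lb/h

ethane enters only via S4 and leaves only via the purge: 1224×0.293 = 0.098×(ethane in S9), and the separator passes all ethane, so ethane in S1 = ethane in S9 = 3659.5 lb/h.
ethylene in S1: m_A = 1224×0.707 + (1−0.098)·(1−0.456)·m_A, so m_A = 865.37/0.5093 = 1699.1 lb/h.
S1 = 1699.1 + 3659.5 = 5358.6 lb/h.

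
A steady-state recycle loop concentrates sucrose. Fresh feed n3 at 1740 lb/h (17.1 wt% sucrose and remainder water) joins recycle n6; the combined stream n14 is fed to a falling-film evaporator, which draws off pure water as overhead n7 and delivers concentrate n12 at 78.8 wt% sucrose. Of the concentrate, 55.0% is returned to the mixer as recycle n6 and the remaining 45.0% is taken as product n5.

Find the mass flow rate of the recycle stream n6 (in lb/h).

Overall sucrose balance (none leaves overhead): sucrose in fresh feed = sucrose in product, i.e. 1740×0.171 = (1−0.550)·n12·0.788.
n12 = 297.54/(0.788×0.450) = 839.09 lb/h.
Recycle n6 = 0.550×839.09 = 461.5 lb/h.

461.5 lb/h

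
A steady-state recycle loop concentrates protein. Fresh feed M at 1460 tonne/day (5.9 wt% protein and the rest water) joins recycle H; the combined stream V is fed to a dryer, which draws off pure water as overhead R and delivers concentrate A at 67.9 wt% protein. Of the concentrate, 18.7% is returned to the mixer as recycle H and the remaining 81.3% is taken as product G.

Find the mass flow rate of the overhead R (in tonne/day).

Overall protein balance (none leaves overhead): protein in fresh feed = protein in product, i.e. 1460×0.059 = (1−0.187)·A·0.679.
A = 86.14/(0.679×0.813) = 156.04 tonne/day.
Recycle H = 0.187×156.04 = 29.18 tonne/day.
Combined feed V = 1460 + 29.18 = 1489.2 tonne/day.
Overhead R = V − A = 1489.2 − 156.04 = 1333.1 tonne/day.

1333 tonne/day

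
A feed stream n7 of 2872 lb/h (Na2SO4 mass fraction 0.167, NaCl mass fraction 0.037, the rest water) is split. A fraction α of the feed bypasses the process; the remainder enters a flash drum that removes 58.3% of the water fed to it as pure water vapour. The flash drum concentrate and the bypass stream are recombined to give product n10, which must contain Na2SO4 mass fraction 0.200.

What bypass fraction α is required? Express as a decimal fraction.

All 2872×0.167 = 479.62 lb/h of Na2SO4 reaches n10, so n10 = 479.62/0.200 = 2398.1 lb/h and vapour = 473.88 lb/h.
The evaporator receives (1−α)·2872 of feed at 0.796 water and removes 0.583 of that water:
0.583×0.796×(1−α)×2872 = 473.88
(1−α) = 473.88/1332.8 = 0.3556;  α = 0.6444.

0.644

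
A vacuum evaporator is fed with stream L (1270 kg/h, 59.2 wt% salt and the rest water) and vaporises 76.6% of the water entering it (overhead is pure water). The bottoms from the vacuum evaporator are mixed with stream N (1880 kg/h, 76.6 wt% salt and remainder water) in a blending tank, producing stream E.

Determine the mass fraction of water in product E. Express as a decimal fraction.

Vapour removed = 0.766×0.408×1270 = 396.91 kg/h; concentrate = 873.09 kg/h.
water reaching the mixer = 121.25 (from concentrate) + 1880×0.234 = 561.17 kg/h.
Product flow = 873.09 + 1880 = 2753.1 kg/h; water fraction = 0.204.

0.204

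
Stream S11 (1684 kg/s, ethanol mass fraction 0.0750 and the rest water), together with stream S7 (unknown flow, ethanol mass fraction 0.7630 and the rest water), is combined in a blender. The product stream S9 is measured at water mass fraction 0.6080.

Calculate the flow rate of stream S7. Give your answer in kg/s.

1439 kg/s

Let S7 be the unknown flow. Total out = 1684 + S7.
water balance: 1557.7 + 0.237·S7 = 0.608·(1684 + S7)
(0.237 − 0.608)·S7 = 0.608×1684 − 1557.7 = -533.83
S7 = -533.83 / -0.371 = 1438.9 kg/s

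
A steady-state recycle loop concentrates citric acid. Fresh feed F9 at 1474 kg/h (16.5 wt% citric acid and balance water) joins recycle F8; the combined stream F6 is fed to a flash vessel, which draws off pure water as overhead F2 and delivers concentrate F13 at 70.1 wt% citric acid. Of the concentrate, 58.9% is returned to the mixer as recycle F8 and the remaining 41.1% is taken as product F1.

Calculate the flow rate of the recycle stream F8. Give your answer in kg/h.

497.2 kg/h

Overall citric acid balance (none leaves overhead): citric acid in fresh feed = citric acid in product, i.e. 1474×0.165 = (1−0.589)·F13·0.701.
F13 = 243.21/(0.701×0.411) = 844.15 kg/h.
Recycle F8 = 0.589×844.15 = 497.21 kg/h.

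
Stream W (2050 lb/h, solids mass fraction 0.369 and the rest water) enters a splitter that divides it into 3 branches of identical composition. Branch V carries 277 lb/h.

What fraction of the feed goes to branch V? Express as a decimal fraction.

Fraction to V = 277/2050 = 0.1351.

0.135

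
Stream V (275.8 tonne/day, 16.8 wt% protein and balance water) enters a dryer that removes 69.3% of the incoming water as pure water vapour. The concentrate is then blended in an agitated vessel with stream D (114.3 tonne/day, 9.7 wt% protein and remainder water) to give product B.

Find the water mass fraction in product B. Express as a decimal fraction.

Vapour removed = 0.693×0.832×275.8 = 159.02 tonne/day; concentrate = 116.78 tonne/day.
water reaching the mixer = 70.446 (from concentrate) + 114.3×0.903 = 173.66 tonne/day.
Product flow = 116.78 + 114.3 = 231.08 tonne/day; water fraction = 0.752.

0.752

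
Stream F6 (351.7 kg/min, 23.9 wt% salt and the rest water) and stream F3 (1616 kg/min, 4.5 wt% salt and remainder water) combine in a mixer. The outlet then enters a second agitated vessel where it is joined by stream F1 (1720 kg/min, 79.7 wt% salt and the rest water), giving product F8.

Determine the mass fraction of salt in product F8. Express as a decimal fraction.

Overall, product flow = 3687.7 kg/min.
salt in = 351.7×0.239 + 1616×0.045 + 1720×0.797 = 1527.6 kg/min.
salt fraction in F8 = 0.414.

0.414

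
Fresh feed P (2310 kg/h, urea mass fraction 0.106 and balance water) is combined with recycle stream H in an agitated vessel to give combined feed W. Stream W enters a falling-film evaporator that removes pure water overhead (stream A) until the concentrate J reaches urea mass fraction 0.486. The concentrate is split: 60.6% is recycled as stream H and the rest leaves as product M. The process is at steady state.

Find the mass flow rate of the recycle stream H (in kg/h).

Overall urea balance (none leaves overhead): urea in fresh feed = urea in product, i.e. 2310×0.106 = (1−0.606)·J·0.486.
J = 244.86/(0.486×0.394) = 1278.7 kg/h.
Recycle H = 0.606×1278.7 = 774.92 kg/h.

774.9 kg/h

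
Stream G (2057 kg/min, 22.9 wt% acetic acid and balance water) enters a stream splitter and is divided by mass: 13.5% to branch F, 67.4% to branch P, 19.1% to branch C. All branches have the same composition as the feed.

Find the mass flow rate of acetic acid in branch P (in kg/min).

317.5 kg/min

Branch P total = 0.674×2057 = 1386.4 kg/min.
acetic acid in P = 0.229×1386.4 = 317.49 kg/min.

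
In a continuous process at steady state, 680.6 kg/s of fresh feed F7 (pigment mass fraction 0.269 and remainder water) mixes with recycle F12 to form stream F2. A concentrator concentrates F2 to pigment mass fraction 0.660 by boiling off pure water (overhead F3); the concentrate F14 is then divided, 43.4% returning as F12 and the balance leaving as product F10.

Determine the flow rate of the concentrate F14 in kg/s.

490.1 kg/s

Overall pigment balance (none leaves overhead): pigment in fresh feed = pigment in product, i.e. 680.6×0.269 = (1−0.434)·F14·0.660.
F14 = 183.08/(0.660×0.566) = 490.1 kg/s.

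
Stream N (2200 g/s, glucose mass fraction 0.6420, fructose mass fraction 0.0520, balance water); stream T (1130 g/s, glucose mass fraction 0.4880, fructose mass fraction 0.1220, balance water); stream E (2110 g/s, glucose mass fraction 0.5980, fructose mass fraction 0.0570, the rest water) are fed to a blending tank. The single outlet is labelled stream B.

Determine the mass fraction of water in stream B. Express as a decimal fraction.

0.3386

Total flow out = 2200 + 1130 + 2110 = 5440 g/s.
water in = 2200×0.306 + 1130×0.390 + 2110×0.345 = 1841.8 g/s.
water mass fraction in B = 1841.8/5440 = 0.3386.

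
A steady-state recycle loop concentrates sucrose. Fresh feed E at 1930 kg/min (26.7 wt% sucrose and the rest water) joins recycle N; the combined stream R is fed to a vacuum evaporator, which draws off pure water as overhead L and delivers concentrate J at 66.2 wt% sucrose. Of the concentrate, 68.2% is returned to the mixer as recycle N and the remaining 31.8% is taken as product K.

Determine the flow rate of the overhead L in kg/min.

Overall sucrose balance (none leaves overhead): sucrose in fresh feed = sucrose in product, i.e. 1930×0.267 = (1−0.682)·J·0.662.
J = 515.31/(0.662×0.318) = 2447.8 kg/min.
Recycle N = 0.682×2447.8 = 1669.4 kg/min.
Combined feed R = 1930 + 1669.4 = 3599.4 kg/min.
Overhead L = R − J = 3599.4 − 2447.8 = 1151.6 kg/min.

1152 kg/min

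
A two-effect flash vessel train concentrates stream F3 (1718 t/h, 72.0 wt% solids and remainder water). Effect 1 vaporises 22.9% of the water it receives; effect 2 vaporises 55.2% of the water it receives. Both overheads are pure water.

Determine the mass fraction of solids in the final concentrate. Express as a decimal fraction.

water in feed = 1718×0.280 = 481.04 t/h.
After stage 1: water left = (1−0.229)×481.04 = 370.88; stream total = 1607.8 t/h.
After stage 2: water left = (1−0.552)×370.88 = 166.16; final concentrate = 1403.1 t/h.
solids fraction = 1237/1403.1 = 0.8816.

0.8816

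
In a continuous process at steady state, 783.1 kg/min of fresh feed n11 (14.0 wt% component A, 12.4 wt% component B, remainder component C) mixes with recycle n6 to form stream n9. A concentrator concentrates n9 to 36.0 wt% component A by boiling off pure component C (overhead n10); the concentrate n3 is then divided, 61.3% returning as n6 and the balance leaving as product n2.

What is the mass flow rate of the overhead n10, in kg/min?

Overall component A balance (none leaves overhead): component A in fresh feed = component A in product, i.e. 783.1×0.140 = (1−0.613)·n3·0.360.
n3 = 109.63/(0.360×0.387) = 786.92 kg/min.
Recycle n6 = 0.613×786.92 = 482.38 kg/min.
Combined feed n9 = 783.1 + 482.38 = 1265.5 kg/min.
Overhead n10 = n9 − n3 = 1265.5 − 786.92 = 478.56 kg/min.

478.6 kg/min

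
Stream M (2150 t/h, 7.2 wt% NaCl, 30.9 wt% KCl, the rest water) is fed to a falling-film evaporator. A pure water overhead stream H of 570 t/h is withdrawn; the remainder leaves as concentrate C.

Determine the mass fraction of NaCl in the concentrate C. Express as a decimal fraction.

NaCl is not removed: 2150×0.072 = 154.8 t/h of NaCl enters C.
Concentrate = 2150 − 570 = 1580 t/h.
Mass fraction = 154.8/1580 = 0.098.

0.098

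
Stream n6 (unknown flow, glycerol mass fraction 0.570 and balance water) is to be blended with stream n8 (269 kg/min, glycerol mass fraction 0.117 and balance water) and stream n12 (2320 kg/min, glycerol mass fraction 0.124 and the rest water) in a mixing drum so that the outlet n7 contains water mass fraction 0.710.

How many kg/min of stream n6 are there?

Let n6 be the unknown flow. Total out = 2589 + n6.
water balance: 2269.8 + 0.430·n6 = 0.710·(2589 + n6)
(0.430 − 0.710)·n6 = 0.710×2589 − 2269.8 = -431.66
n6 = -431.66 / -0.280 = 1541.6 kg/min

1542 kg/min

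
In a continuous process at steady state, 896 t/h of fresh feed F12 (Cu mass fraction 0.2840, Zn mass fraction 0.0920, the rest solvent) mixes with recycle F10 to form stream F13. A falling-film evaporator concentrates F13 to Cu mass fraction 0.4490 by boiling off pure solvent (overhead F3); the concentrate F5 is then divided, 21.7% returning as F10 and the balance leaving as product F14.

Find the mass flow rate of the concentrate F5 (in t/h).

723.8 t/h

Overall Cu balance (none leaves overhead): Cu in fresh feed = Cu in product, i.e. 896×0.284 = (1−0.217)·F5·0.449.
F5 = 254.46/(0.449×0.783) = 723.8 t/h.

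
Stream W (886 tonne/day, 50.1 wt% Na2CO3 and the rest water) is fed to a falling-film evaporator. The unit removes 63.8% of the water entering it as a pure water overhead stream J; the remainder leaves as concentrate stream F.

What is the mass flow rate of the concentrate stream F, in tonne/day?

603.9 tonne/day

water entering = 886×0.499 = 442.11 tonne/day; overhead removed = 0.638×442.11 = 282.07 tonne/day.
Concentrate = 886 − 282.07 = 603.93 tonne/day.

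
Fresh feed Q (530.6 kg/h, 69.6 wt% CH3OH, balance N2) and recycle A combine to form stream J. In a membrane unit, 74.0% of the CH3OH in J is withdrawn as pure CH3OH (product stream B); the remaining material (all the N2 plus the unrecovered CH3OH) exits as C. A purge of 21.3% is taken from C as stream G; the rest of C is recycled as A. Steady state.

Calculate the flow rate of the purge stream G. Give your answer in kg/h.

N2 enters only via Q and leaves only via the purge: 530.6×0.304 = 0.213×(N2 in C), and the membrane unit passes all N2, so N2 in J = N2 in C = 757.29 kg/h.
CH3OH in J: m_A = 530.6×0.696 + (1−0.213)·(1−0.740)·m_A, so m_A = 369.3/0.7954 = 464.3 kg/h.
C = (1−0.740)×464.3 + 757.29 = 878.01 kg/h.
Purge G = 0.213×878.01 = 187.02 kg/h.

187 kg/h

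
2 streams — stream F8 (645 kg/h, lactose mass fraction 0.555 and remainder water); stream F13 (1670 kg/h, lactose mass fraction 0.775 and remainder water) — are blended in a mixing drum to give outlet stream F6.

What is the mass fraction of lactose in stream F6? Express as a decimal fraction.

0.714

Total flow out = 645 + 1670 = 2315 kg/h.
lactose in = 645×0.555 + 1670×0.775 = 1652.2 kg/h.
lactose mass fraction in F6 = 1652.2/2315 = 0.714.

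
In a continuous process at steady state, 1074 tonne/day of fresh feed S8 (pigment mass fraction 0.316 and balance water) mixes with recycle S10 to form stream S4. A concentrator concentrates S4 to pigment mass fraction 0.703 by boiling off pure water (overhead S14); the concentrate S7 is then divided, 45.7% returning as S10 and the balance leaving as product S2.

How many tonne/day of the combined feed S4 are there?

Overall pigment balance (none leaves overhead): pigment in fresh feed = pigment in product, i.e. 1074×0.316 = (1−0.457)·S7·0.703.
S7 = 339.38/(0.703×0.543) = 889.07 tonne/day.
Recycle S10 = 0.457×889.07 = 406.31 tonne/day.
Combined feed S4 = 1074 + 406.31 = 1480.3 tonne/day.

1480 tonne/day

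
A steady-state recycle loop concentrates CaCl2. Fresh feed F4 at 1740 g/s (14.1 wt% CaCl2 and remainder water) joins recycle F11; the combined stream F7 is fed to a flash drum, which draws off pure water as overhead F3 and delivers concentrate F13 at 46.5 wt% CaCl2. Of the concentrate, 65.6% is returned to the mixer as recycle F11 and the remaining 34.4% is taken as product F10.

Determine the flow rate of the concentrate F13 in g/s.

1534 g/s

Overall CaCl2 balance (none leaves overhead): CaCl2 in fresh feed = CaCl2 in product, i.e. 1740×0.141 = (1−0.656)·F13·0.465.
F13 = 245.34/(0.465×0.344) = 1533.8 g/s.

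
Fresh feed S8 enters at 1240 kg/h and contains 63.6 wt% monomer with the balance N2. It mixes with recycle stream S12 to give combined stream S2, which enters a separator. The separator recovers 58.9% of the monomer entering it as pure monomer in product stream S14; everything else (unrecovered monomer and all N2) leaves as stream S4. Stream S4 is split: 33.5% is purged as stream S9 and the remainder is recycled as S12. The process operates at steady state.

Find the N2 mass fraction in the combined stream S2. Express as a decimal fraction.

0.554

N2 enters only via S8 and leaves only via the purge: 1240×0.364 = 0.335×(N2 in S4), and the separator passes all N2, so N2 in S2 = N2 in S4 = 1347.3 kg/h.
monomer in S2: m_A = 1240×0.636 + (1−0.335)·(1−0.589)·m_A, so m_A = 788.64/0.7267 = 1085.3 kg/h.
S2 = 1085.3 + 1347.3 = 2432.6 kg/h.
N2 fraction in S2 = 1347.3/2432.6 = 0.554.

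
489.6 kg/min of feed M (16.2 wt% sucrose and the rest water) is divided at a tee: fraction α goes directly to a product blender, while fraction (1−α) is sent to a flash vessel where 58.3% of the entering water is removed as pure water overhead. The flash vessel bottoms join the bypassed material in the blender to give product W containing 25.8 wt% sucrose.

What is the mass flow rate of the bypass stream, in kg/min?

116.7 kg/min

All 489.6×0.162 = 79.315 kg/min of sucrose reaches W, so W = 79.315/0.258 = 307.42 kg/min and vapour = 182.18 kg/min.
The evaporator receives (1−α)·489.6 of feed at 0.838 water and removes 0.583 of that water:
0.583×0.838×(1−α)×489.6 = 182.18
(1−α) = 182.18/239.2 = 0.7616;  α = 0.2384.
Bypass flow = 0.2384×489.6 = 116.71 kg/min.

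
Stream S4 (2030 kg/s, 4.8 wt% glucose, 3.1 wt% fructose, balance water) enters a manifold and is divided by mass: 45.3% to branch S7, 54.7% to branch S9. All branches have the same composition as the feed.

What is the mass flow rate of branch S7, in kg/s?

919.6 kg/s

Branch S7 flow = 0.453×2030 = 919.59 kg/s.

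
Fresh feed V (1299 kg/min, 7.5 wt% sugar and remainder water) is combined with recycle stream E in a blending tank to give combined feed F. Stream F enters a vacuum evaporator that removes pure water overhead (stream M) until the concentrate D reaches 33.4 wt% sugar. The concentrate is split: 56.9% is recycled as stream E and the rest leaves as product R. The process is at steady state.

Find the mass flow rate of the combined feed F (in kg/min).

Overall sugar balance (none leaves overhead): sugar in fresh feed = sugar in product, i.e. 1299×0.075 = (1−0.569)·D·0.334.
D = 97.425/(0.334×0.431) = 676.78 kg/min.
Recycle E = 0.569×676.78 = 385.09 kg/min.
Combined feed F = 1299 + 385.09 = 1684.1 kg/min.

1684 kg/min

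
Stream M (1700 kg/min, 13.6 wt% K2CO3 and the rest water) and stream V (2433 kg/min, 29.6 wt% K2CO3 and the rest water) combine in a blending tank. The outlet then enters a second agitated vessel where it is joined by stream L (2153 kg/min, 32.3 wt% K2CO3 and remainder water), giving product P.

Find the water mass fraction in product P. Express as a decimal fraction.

0.738

Overall, product flow = 6286 kg/min.
water in = 1700×0.864 + 2433×0.704 + 2153×0.677 = 4639.2 kg/min.
water fraction in P = 0.738.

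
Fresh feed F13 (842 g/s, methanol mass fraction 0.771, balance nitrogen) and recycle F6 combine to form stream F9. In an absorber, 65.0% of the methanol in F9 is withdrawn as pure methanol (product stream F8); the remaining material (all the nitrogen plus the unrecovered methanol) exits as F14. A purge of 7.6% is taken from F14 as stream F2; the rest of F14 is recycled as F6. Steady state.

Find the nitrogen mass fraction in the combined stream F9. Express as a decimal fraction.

nitrogen enters only via F13 and leaves only via the purge: 842×0.229 = 0.076×(nitrogen in F14), and the absorber passes all nitrogen, so nitrogen in F9 = nitrogen in F14 = 2537.1 g/s.
methanol in F9: m_A = 842×0.771 + (1−0.076)·(1−0.650)·m_A, so m_A = 649.18/0.6766 = 959.48 g/s.
F9 = 959.48 + 2537.1 = 3496.6 g/s.
nitrogen fraction in F9 = 2537.1/3496.6 = 0.726.

0.726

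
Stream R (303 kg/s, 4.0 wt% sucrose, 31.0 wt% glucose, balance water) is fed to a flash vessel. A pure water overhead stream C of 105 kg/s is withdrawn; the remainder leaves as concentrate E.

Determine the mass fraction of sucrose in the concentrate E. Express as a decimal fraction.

0.0612

sucrose is not removed: 303×0.040 = 12.12 kg/s of sucrose enters E.
Concentrate = 303 − 105 = 198 kg/s.
Mass fraction = 12.12/198 = 0.0612.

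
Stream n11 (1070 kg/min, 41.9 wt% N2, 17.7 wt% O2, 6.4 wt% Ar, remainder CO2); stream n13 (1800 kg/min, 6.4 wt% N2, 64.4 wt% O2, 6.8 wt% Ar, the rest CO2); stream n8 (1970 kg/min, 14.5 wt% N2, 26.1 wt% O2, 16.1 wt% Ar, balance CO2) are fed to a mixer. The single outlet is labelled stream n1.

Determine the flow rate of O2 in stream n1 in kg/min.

O2 out = O2 in = 1070×0.177 + 1800×0.644 + 1970×0.261 = 1862.8 kg/min.

1863 kg/min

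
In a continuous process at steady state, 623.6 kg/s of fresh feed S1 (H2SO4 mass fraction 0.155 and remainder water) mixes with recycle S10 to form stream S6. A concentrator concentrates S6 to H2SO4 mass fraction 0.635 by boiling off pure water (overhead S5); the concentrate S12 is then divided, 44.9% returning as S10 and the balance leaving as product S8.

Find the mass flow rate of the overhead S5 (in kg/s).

471.4 kg/s

Overall H2SO4 balance (none leaves overhead): H2SO4 in fresh feed = H2SO4 in product, i.e. 623.6×0.155 = (1−0.449)·S12·0.635.
S12 = 96.658/(0.635×0.551) = 276.26 kg/s.
Recycle S10 = 0.449×276.26 = 124.04 kg/s.
Combined feed S6 = 623.6 + 124.04 = 747.64 kg/s.
Overhead S5 = S6 − S12 = 747.64 − 276.26 = 471.38 kg/s.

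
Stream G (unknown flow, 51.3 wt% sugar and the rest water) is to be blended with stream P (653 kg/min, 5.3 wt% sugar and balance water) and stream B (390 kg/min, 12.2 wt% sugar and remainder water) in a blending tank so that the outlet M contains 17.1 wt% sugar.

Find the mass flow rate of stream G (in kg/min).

Let G be the unknown flow. Total out = 1043 + G.
sugar balance: 82.189 + 0.513·G = 0.171·(1043 + G)
(0.513 − 0.171)·G = 0.171×1043 − 82.189 = 96.164
G = 96.164 / 0.342 = 281.18 kg/min

281.2 kg/min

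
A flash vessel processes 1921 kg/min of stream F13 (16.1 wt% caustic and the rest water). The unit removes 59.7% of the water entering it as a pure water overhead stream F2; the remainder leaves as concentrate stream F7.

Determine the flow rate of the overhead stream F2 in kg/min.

962.2 kg/min

water entering = 1921×0.839 = 1611.7 kg/min; overhead removed = 0.597×1611.7 = 962.2 kg/min.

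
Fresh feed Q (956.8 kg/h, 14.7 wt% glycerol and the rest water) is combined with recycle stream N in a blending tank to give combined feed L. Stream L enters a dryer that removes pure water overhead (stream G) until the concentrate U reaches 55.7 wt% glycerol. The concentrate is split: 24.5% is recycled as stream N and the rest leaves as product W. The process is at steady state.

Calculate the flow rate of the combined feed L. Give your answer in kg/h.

1039 kg/h

Overall glycerol balance (none leaves overhead): glycerol in fresh feed = glycerol in product, i.e. 956.8×0.147 = (1−0.245)·U·0.557.
U = 140.65/(0.557×0.755) = 334.45 kg/h.
Recycle N = 0.245×334.45 = 81.941 kg/h.
Combined feed L = 956.8 + 81.941 = 1038.7 kg/h.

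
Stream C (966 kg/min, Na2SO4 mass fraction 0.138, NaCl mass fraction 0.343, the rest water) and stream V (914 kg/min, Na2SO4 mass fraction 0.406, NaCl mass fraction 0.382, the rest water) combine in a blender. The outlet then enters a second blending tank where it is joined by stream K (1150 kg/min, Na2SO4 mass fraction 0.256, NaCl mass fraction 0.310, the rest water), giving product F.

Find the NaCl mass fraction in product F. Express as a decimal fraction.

Overall, product flow = 3030 kg/min.
NaCl in = 966×0.343 + 914×0.382 + 1150×0.310 = 1037 kg/min.
NaCl fraction in F = 0.342.

0.342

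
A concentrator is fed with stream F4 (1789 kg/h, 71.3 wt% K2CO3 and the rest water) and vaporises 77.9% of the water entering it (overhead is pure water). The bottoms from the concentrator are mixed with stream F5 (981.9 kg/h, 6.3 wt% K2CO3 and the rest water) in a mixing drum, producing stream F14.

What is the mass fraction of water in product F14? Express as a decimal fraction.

0.436

Vapour removed = 0.779×0.287×1789 = 399.97 kg/h; concentrate = 1389 kg/h.
water reaching the mixer = 113.47 (from concentrate) + 981.9×0.937 = 1033.5 kg/h.
Product flow = 1389 + 981.9 = 2370.9 kg/h; water fraction = 0.436.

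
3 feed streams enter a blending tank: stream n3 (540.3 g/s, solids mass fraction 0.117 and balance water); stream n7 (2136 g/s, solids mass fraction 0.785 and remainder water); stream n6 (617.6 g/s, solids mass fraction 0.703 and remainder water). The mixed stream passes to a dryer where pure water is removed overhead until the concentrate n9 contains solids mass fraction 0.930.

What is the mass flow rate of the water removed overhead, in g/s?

solids entering = 540.3×0.117 + 2136×0.785 + 617.6×0.703 = 2174.1 g/s.
All solids reports to n9, so n9 = 2174.1/0.930 = 2337.8 g/s.
Total feed = 3293.9 g/s; overhead = 3293.9 − 2337.8 = 956.11 g/s.

956.1 g/s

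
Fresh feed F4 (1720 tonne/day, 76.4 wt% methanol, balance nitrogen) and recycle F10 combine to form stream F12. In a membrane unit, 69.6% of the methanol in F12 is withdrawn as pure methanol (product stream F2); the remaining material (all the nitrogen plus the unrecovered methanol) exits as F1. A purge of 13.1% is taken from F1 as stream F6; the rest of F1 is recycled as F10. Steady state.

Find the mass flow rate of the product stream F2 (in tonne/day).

methanol in F12: m_A = 1720×0.764 + (1−0.131)·(1−0.696)·m_A, so m_A = 1314.1/0.7358 = 1785.9 tonne/day.
Product F2 = 0.696×1785.9 = 1243 tonne/day.

1243 tonne/day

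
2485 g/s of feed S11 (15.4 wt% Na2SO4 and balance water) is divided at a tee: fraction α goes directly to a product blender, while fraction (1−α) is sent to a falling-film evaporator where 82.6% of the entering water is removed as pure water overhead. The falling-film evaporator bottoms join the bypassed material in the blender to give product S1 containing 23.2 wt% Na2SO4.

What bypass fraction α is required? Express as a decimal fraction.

0.519

All 2485×0.154 = 382.69 g/s of Na2SO4 reaches S1, so S1 = 382.69/0.232 = 1649.5 g/s and vapour = 835.47 g/s.
The evaporator receives (1−α)·2485 of feed at 0.846 water and removes 0.826 of that water:
0.826×0.846×(1−α)×2485 = 835.47
(1−α) = 835.47/1736.5 = 0.4811;  α = 0.5189.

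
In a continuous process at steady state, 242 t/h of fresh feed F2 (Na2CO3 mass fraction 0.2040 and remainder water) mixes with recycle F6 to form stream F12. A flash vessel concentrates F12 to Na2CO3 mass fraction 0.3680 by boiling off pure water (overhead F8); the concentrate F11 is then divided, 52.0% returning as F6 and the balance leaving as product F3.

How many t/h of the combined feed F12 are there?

387.3 t/h

Overall Na2CO3 balance (none leaves overhead): Na2CO3 in fresh feed = Na2CO3 in product, i.e. 242×0.204 = (1−0.520)·F11·0.368.
F11 = 49.368/(0.368×0.480) = 279.48 t/h.
Recycle F6 = 0.520×279.48 = 145.33 t/h.
Combined feed F12 = 242 + 145.33 = 387.33 t/h.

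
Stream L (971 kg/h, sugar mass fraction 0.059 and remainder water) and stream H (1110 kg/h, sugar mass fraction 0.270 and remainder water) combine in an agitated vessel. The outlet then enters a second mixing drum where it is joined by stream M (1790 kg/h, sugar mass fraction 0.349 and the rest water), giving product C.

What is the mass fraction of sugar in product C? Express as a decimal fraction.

Overall, product flow = 3871 kg/h.
sugar in = 971×0.059 + 1110×0.270 + 1790×0.349 = 981.7 kg/h.
sugar fraction in C = 0.254.

0.254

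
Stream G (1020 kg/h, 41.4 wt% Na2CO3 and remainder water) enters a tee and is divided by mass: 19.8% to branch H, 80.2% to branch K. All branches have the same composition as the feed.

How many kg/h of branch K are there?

818 kg/h

Branch K flow = 0.802×1020 = 818.04 kg/h.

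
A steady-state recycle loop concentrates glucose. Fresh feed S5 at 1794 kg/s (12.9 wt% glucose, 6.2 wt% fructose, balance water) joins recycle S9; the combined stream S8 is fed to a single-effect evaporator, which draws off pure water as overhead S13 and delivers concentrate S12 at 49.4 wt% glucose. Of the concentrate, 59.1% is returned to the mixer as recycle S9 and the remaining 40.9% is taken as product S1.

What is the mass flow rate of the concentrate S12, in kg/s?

1145 kg/s

Overall glucose balance (none leaves overhead): glucose in fresh feed = glucose in product, i.e. 1794×0.129 = (1−0.591)·S12·0.494.
S12 = 231.43/(0.494×0.409) = 1145.4 kg/s.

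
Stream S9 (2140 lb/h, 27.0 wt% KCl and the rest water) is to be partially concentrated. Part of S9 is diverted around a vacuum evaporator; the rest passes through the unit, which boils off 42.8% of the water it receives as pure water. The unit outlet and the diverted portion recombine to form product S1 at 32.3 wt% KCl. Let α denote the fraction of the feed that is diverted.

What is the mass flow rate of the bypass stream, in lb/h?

1016 lb/h

All 2140×0.270 = 577.8 lb/h of KCl reaches S1, so S1 = 577.8/0.323 = 1788.9 lb/h and vapour = 351.15 lb/h.
The evaporator receives (1−α)·2140 of feed at 0.730 water and removes 0.428 of that water:
0.428×0.730×(1−α)×2140 = 351.15
(1−α) = 351.15/668.62 = 0.5252;  α = 0.4748.
Bypass flow = 0.4748×2140 = 1016.1 lb/h.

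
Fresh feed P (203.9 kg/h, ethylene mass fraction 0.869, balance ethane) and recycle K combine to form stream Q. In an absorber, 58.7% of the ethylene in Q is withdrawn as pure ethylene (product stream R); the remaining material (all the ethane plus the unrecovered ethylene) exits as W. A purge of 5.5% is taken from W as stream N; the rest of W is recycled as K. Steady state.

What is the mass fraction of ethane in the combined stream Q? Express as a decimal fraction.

0.626

ethane enters only via P and leaves only via the purge: 203.9×0.131 = 0.055×(ethane in W), and the absorber passes all ethane, so ethane in Q = ethane in W = 485.65 kg/h.
ethylene in Q: m_A = 203.9×0.869 + (1−0.055)·(1−0.587)·m_A, so m_A = 177.19/0.6097 = 290.61 kg/h.
Q = 290.61 + 485.65 = 776.26 kg/h.
ethane fraction in Q = 485.65/776.26 = 0.626.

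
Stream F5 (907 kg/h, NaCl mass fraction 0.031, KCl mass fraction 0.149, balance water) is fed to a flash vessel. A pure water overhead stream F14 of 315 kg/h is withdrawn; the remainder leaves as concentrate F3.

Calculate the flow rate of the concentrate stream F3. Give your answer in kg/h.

592 kg/h

Concentrate = 907 − 315 = 592 kg/h.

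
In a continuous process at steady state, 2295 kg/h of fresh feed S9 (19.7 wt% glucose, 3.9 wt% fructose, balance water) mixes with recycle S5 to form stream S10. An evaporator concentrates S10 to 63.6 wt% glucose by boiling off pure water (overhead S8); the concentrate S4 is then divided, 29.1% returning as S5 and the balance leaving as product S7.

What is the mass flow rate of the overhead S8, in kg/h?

1584 kg/h

Overall glucose balance (none leaves overhead): glucose in fresh feed = glucose in product, i.e. 2295×0.197 = (1−0.291)·S4·0.636.
S4 = 452.12/(0.636×0.709) = 1002.6 kg/h.
Recycle S5 = 0.291×1002.6 = 291.77 kg/h.
Combined feed S10 = 2295 + 291.77 = 2586.8 kg/h.
Overhead S8 = S10 − S4 = 2586.8 − 1002.6 = 1584.1 kg/h.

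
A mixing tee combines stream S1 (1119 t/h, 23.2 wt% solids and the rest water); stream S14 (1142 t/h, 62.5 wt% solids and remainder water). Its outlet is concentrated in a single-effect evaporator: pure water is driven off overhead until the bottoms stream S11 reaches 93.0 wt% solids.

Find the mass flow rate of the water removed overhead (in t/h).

solids entering = 1119×0.232 + 1142×0.625 = 973.36 t/h.
All solids reports to S11, so S11 = 973.36/0.930 = 1046.6 t/h.
Total feed = 2261 t/h; overhead = 2261 − 1046.6 = 1214.4 t/h.

1214 t/h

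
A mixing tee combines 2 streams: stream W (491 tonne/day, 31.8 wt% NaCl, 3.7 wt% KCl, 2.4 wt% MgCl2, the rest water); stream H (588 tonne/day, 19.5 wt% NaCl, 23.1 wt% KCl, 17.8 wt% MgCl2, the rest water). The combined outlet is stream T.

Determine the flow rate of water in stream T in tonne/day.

537.8 tonne/day

water out = water in = 491×0.621 + 588×0.396 = 537.76 tonne/day.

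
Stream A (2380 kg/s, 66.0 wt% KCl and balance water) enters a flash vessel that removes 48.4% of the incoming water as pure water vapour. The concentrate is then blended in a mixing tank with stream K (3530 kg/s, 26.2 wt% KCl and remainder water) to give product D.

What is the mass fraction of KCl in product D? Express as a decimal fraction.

Vapour removed = 0.484×0.340×2380 = 391.65 kg/s; concentrate = 1988.3 kg/s.
KCl reaching the mixer = 1570.8 (from concentrate) + 3530×0.262 = 2495.7 kg/s.
Product flow = 1988.3 + 3530 = 5518.3 kg/s; KCl fraction = 0.452.

0.452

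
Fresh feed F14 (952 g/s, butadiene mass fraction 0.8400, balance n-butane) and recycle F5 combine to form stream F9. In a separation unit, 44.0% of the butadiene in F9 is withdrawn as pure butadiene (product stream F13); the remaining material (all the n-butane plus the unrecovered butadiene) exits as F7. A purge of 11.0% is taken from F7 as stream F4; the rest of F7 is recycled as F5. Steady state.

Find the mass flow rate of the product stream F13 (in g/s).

701.5 g/s

butadiene in F9: m_A = 952×0.840 + (1−0.110)·(1−0.440)·m_A, so m_A = 799.68/0.5016 = 1594.3 g/s.
Product F13 = 0.440×1594.3 = 701.47 g/s.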